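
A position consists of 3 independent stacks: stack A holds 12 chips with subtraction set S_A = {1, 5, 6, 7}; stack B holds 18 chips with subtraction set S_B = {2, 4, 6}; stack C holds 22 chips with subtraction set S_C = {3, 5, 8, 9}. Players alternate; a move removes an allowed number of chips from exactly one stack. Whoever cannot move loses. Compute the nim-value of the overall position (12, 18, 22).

Stack A, S = {1, 5, 6, 7}:
G(0) = 0
G(1) = mex{0} = 1
G(2) = mex{1} = 0
G(3) = mex{0} = 1
G(4) = mex{1} = 0
G(5) = mex{0,0} = 1
G(6) = mex{1,1,0} = 2
G(7) = mex{2,0,1,0} = 3
G(8) = mex{3,1,0,1} = 2
G(9) = mex{2,0,1,0} = 3
G(10) = mex{3,1,0,1} = 2
G(11) = mex{2,2,1,0} = 3
G(12) = mex{3,3,2,1} = 0
G_A(12) = 0.
Stack B, S = {2, 4, 6}:
G(0) = 0
G(1) = mex{} = 0
G(2) = mex{0} = 1
G(3) = mex{0} = 1
G(4) = mex{1,0} = 2
G(5) = mex{1,0} = 2
G(6) = mex{2,1,0} = 3
G(7) = mex{2,1,0} = 3
G(8) = mex{3,2,1} = 0
G(9) = mex{3,2,1} = 0
G(10) = mex{0,3,2} = 1
G(11) = mex{0,3,2} = 1
G(12) = mex{1,0,3} = 2
G(13) = mex{1,0,3} = 2
G(14) = mex{2,1,0} = 3
G(15) = mex{2,1,0} = 3
G(16) = mex{3,2,1} = 0
G(17) = mex{3,2,1} = 0
G(18) = mex{0,3,2} = 1
G_B(18) = 1.
Stack C, S = {3, 5, 8, 9}:
G(0) = 0
G(1) = mex{} = 0
G(2) = mex{} = 0
G(3) = mex{0} = 1
G(4) = mex{0} = 1
G(5) = mex{0,0} = 1
G(6) = mex{1,0} = 2
G(7) = mex{1,0} = 2
G(8) = mex{1,1,0} = 2
G(9) = mex{2,1,0,0} = 3
G(10) = mex{2,1,0,0} = 3
G(11) = mex{2,2,1,0} = 3
G(12) = mex{3,2,1,1} = 0
G(13) = mex{3,2,1,1} = 0
G(14) = mex{3,3,2,1} = 0
G(15) = mex{0,3,2,2} = 1
G(16) = mex{0,3,2,2} = 1
G(17) = mex{0,0,3,2} = 1
G(18) = mex{1,0,3,3} = 2
G(19) = mex{1,0,3,3} = 2
G(20) = mex{1,1,0,3} = 2
G(21) = mex{2,1,0,0} = 3
G(22) = mex{2,1,0,0} = 3
G_C(22) = 3.
Combined Grundy value = 0 ⊕ 1 ⊕ 3 = 2.

2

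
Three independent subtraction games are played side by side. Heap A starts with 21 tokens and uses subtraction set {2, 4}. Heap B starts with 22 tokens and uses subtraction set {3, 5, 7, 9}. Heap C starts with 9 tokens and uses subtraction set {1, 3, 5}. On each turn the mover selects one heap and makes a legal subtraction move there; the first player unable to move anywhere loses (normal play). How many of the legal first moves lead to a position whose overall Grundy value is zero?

2

Heap A, S = {2, 4}:
G(0) = 0
G(1) = mex{} = 0
G(2) = mex{0} = 1
G(3) = mex{0} = 1
G(4) = mex{1,0} = 2
G(5) = mex{1,0} = 2
G(6) = mex{2,1} = 0
G(7) = mex{2,1} = 0
G(8) = mex{0,2} = 1
G(9) = mex{0,2} = 1
G(10) = mex{1,0} = 2
G(11) = mex{1,0} = 2
G(12) = mex{2,1} = 0
G(13) = mex{2,1} = 0
G(14) = mex{0,2} = 1
G(15) = mex{0,2} = 1
G(16) = mex{1,0} = 2
G(17) = mex{1,0} = 2
G(18) = mex{2,1} = 0
G(19) = mex{2,1} = 0
G(20) = mex{0,2} = 1
G(21) = mex{0,2} = 1
G_A(21) = 1.
Heap B, S = {3, 5, 7, 9}:
G(0) = 0
G(1) = mex{} = 0
G(2) = mex{} = 0
G(3) = mex{0} = 1
G(4) = mex{0} = 1
G(5) = mex{0,0} = 1
G(6) = mex{1,0} = 2
G(7) = mex{1,0,0} = 2
G(8) = mex{1,1,0} = 2
G(9) = mex{2,1,0,0} = 3
G(10) = mex{2,1,1,0} = 3
G(11) = mex{2,2,1,0} = 3
G(12) = mex{3,2,1,1} = 0
G(13) = mex{3,2,2,1} = 0
G(14) = mex{3,3,2,1} = 0
G(15) = mex{0,3,2,2} = 1
G(16) = mex{0,3,3,2} = 1
G(17) = mex{0,0,3,2} = 1
G(18) = mex{1,0,3,3} = 2
G(19) = mex{1,0,0,3} = 2
G(20) = mex{1,1,0,3} = 2
G(21) = mex{2,1,0,0} = 3
G(22) = mex{2,1,1,0} = 3
G_B(22) = 3.
Heap C, S = {1, 3, 5}:
G(0) = 0
G(1) = mex{0} = 1
G(2) = mex{1} = 0
G(3) = mex{0,0} = 1
G(4) = mex{1,1} = 0
G(5) = mex{0,0,0} = 1
G(6) = mex{1,1,1} = 0
G(7) = mex{0,0,0} = 1
G(8) = mex{1,1,1} = 0
G(9) = mex{0,0,0} = 1
G_C(9) = 1.
Combined Grundy value = 1 ⊕ 3 ⊕ 1 = 3.
A winning move leaves total XOR = 0, i.e. changes one component's Grundy value g to g ⊕ X where X is the current total.
Heap A: need g' = 1⊕3 = 2. Options: 21−2→G=0, 21−4→G=2. Hits: 1.
Heap B: need g' = 3⊕3 = 0. Options: 22−3→G=2, 22−5→G=1, 22−7→G=1, 22−9→G=0. Hits: 1.
Heap C: need g' = 1⊕3 = 2. Options: 9−1→G=0, 9−3→G=0, 9−5→G=0. Hits: 0.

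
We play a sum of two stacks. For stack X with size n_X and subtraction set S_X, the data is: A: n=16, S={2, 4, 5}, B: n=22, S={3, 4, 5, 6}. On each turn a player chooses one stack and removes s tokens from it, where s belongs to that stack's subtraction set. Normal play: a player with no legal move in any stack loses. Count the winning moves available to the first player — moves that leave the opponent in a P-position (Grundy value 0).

0

Stack A, S = {2, 4, 5}:
n :  0  1  2  3  4  5  6  7  8  9 10 11 12 13 14 15 16
G :  0  0  1  1  2  2  3  0  0  1  1  2  2  3  0  0  1
G_A(16) = 1.
Stack B, S = {3, 4, 5, 6}:
G(0) = 0
G(1) = mex{} = 0
G(2) = mex{} = 0
G(3) = mex{0} = 1
G(4) = mex{0,0} = 1
G(5) = mex{0,0,0} = 1
G(6) = mex{1,0,0,0} = 2
G(7) = mex{1,1,0,0} = 2
G(8) = mex{1,1,1,0} = 2
G(9) = mex{2,1,1,1} = 0
G(10) = mex{2,2,1,1} = 0
G(11) = mex{2,2,2,1} = 0
G(12) = mex{0,2,2,2} = 1
G(13) = mex{0,0,2,2} = 1
G(14) = mex{0,0,0,2} = 1
G(15) = mex{1,0,0,0} = 2
G(16) = mex{1,1,0,0} = 2
G(17) = mex{1,1,1,0} = 2
G(18) = mex{2,1,1,1} = 0
G(19) = mex{2,2,1,1} = 0
G(20) = mex{2,2,2,1} = 0
G(21) = mex{0,2,2,2} = 1
G(22) = mex{0,0,2,2} = 1
G_B(22) = 1.
Combined Grundy value = 1 ⊕ 1 = 0.
A winning move leaves total XOR = 0, i.e. changes one component's Grundy value g to g ⊕ X where X is the current total.
Stack A: target g' = 1⊕0 = 1, but every legal move changes the Grundy value (mex property), so 0 moves.
Stack B: target g' = 1⊕0 = 1, but every legal move changes the Grundy value (mex property), so 0 moves.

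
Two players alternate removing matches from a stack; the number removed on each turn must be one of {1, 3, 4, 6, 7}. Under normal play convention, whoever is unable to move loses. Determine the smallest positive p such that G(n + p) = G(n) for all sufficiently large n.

G(0) = 0
G(1) = mex{0} = 1
G(2) = mex{1} = 0
G(3) = mex{0,0} = 1
G(4) = mex{1,1,0} = 2
G(5) = mex{2,0,1} = 3
G(6) = mex{3,1,0,0} = 2
G(7) = mex{2,2,1,1,0} = 3
G(8) = mex{3,3,2,0,1} = 4
G(9) = mex{4,2,3,1,0} = 5
G(10) = mex{5,3,2,2,1} = 0
G(11) = mex{0,4,3,3,2} = 1
G(12) = mex{1,5,4,2,3} = 0
G(13) = mex{0,0,5,3,2} = 1
G(14) = mex{1,1,0,4,3} = 2
G(15) = mex{2,0,1,5,4} = 3
G(16) = mex{3,1,0,0,5} = 2
G(17) = mex{2,2,1,1,0} = 3
G(18) = mex{3,3,2,0,1} = 4
G(19) = mex{4,2,3,1,0} = 5
G(20) = mex{5,3,2,2,1} = 0
G(21) = mex{0,4,3,3,2} = 1
G(n+10) = G(n) holds for n = 0,…,6 (a full window of length max(S) = 7), so the sequence is purely periodic with period 10.

10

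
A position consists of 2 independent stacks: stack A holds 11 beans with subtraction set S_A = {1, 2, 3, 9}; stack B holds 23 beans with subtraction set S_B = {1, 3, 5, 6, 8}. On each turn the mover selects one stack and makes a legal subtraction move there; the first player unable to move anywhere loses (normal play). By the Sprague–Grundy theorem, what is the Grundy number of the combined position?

Stack A, S = {1, 2, 3, 9}:
G(0) = 0
G(1) = mex{0} = 1
G(2) = mex{1,0} = 2
G(3) = mex{2,1,0} = 3
G(4) = mex{3,2,1} = 0
G(5) = mex{0,3,2} = 1
G(6) = mex{1,0,3} = 2
G(7) = mex{2,1,0} = 3
G(8) = mex{3,2,1} = 0
G(9) = mex{0,3,2,0} = 1
G(10) = mex{1,0,3,1} = 2
G(11) = mex{2,1,0,2} = 3
G_A(11) = 3.
Stack B, S = {1, 3, 5, 6, 8}:
n :  0  1  2  3  4  5  6  7  8  9 10 11 12 13 14 15 16 17 18 19 20 21 22 23
G :  0  1  0  1  0  1  2  3  2  3  2  0  1  0  1  0  1  2  3  2  3  2  0  1
G_B(23) = 1.
Combined Grundy value = 3 ⊕ 1 = 2.

2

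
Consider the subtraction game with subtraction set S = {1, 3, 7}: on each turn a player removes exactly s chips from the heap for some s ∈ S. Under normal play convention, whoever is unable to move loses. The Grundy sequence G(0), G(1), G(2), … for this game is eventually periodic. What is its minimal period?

G(0) = 0
G(1) = mex{0} = 1
G(2) = mex{1} = 0
G(3) = mex{0,0} = 1
G(4) = mex{1,1} = 0
G(5) = mex{0,0} = 1
G(6) = mex{1,1} = 0
G(7) = mex{0,0,0} = 1
G(8) = mex{1,1,1} = 0
G(9) = mex{0,0,0} = 1
G(10) = mex{1,1,1} = 0
G(11) = mex{0,0,0} = 1
G(12) = mex{1,1,1} = 0
G(13) = mex{0,0,0} = 1
G(14) = mex{1,1,1} = 0
G(n+2) = G(n) holds for n = 0,…,6 (a full window of length max(S) = 7), so the sequence is purely periodic with period 2.

2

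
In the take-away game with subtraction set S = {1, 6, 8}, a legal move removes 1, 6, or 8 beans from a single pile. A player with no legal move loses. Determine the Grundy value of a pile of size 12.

1

G(0) = 0
G(1) = mex{0} = 1
G(2) = mex{1} = 0
G(3) = mex{0} = 1
G(4) = mex{1} = 0
G(5) = mex{0} = 1
G(6) = mex{1,0} = 2
G(7) = mex{2,1} = 0
G(8) = mex{0,0,0} = 1
G(9) = mex{1,1,1} = 0
G(10) = mex{0,0,0} = 1
G(11) = mex{1,1,1} = 0
G(12) = mex{0,2,0} = 1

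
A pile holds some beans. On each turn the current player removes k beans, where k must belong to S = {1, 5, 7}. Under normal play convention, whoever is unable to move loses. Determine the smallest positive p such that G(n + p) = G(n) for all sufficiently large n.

2

G(0) = 0
G(1) = mex{0} = 1
G(2) = mex{1} = 0
G(3) = mex{0} = 1
G(4) = mex{1} = 0
G(5) = mex{0,0} = 1
G(6) = mex{1,1} = 0
G(7) = mex{0,0,0} = 1
G(8) = mex{1,1,1} = 0
G(9) = mex{0,0,0} = 1
G(10) = mex{1,1,1} = 0
G(11) = mex{0,0,0} = 1
G(12) = mex{1,1,1} = 0
G(13) = mex{0,0,0} = 1
G(14) = mex{1,1,1} = 0
G(n+2) = G(n) holds for n = 0,…,6 (a full window of length max(S) = 7), so the sequence is purely periodic with period 2.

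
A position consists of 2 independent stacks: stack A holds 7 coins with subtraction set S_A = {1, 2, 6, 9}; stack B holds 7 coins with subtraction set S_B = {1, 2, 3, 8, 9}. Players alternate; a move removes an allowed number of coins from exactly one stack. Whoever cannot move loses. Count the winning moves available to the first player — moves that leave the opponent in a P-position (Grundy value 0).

2

Stack A, S = {1, 2, 6, 9}:
G(0) = 0
G(1) = mex{0} = 1
G(2) = mex{1,0} = 2
G(3) = mex{2,1} = 0
G(4) = mex{0,2} = 1
G(5) = mex{1,0} = 2
G(6) = mex{2,1,0} = 3
G(7) = mex{3,2,1} = 0
G_A(7) = 0.
Stack B, S = {1, 2, 3, 8, 9}:
n : 0 1 2 3 4 5 6 7
G : 0 1 2 3 0 1 2 3
G_B(7) = 3.
Combined Grundy value = 0 ⊕ 3 = 3.
A winning move leaves total XOR = 0, i.e. changes one component's Grundy value g to g ⊕ X where X is the current total.
Stack A: need g' = 0⊕3 = 3. Options: 7−1→G=3, 7−2→G=2, 7−6→G=1. Hits: 1.
Stack B: need g' = 3⊕3 = 0. Options: 7−1→G=2, 7−2→G=1, 7−3→G=0. Hits: 1.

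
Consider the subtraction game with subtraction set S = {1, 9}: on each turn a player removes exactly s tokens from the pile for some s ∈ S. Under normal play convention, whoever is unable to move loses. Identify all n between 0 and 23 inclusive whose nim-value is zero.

G(0) = 0
G(1) = mex{0} = 1
G(2) = mex{1} = 0
G(3) = mex{0} = 1
G(4) = mex{1} = 0
G(5) = mex{0} = 1
G(6) = mex{1} = 0
G(7) = mex{0} = 1
G(8) = mex{1} = 0
G(9) = mex{0,0} = 1
G(10) = mex{1,1} = 0
G(11) = mex{0,0} = 1
G(12) = mex{1,1} = 0
G(13) = mex{0,0} = 1
G(14) = mex{1,1} = 0
G(15) = mex{0,0} = 1
G(16) = mex{1,1} = 0
G(17) = mex{0,0} = 1
G(18) = mex{1,1} = 0
G(19) = mex{0,0} = 1
G(20) = mex{1,1} = 0
G(21) = mex{0,0} = 1
G(22) = mex{1,1} = 0
G(23) = mex{0,0} = 1
P-positions are exactly the n with G(n) = 0.

0, 2, 4, 6, 8, 10, 12, 14, 16, 18, 20, 22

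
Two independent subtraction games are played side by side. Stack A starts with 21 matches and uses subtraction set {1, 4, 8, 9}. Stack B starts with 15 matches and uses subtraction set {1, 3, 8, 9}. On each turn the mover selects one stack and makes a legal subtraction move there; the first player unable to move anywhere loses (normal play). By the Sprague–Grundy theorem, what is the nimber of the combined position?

1

Stack A, S = {1, 4, 8, 9}:
n :  0  1  2  3  4  5  6  7  8  9 10 11 12 13 14 15 16 17 18 19 20 21
G :  0  1  0  1  2  0  1  0  1  2  3  2  0  1  2  3  2  0  1  0  1  2
G_A(21) = 2.
Stack B, S = {1, 3, 8, 9}:
G(0) = 0
G(1) = mex{0} = 1
G(2) = mex{1} = 0
G(3) = mex{0,0} = 1
G(4) = mex{1,1} = 0
G(5) = mex{0,0} = 1
G(6) = mex{1,1} = 0
G(7) = mex{0,0} = 1
G(8) = mex{1,1,0} = 2
G(9) = mex{2,0,1,0} = 3
G(10) = mex{3,1,0,1} = 2
G(11) = mex{2,2,1,0} = 3
G(12) = mex{3,3,0,1} = 2
G(13) = mex{2,2,1,0} = 3
G(14) = mex{3,3,0,1} = 2
G(15) = mex{2,2,1,0} = 3
G_B(15) = 3.
Combined Grundy value = 2 ⊕ 3 = 1.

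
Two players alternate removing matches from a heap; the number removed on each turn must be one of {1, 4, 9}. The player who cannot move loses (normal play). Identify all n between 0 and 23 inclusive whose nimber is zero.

0, 2, 5, 7, 10, 12, 15, 17, 20, 22

G(0) = 0
G(1) = mex{0} = 1
G(2) = mex{1} = 0
G(3) = mex{0} = 1
G(4) = mex{1,0} = 2
G(5) = mex{2,1} = 0
G(6) = mex{0,0} = 1
G(7) = mex{1,1} = 0
G(8) = mex{0,2} = 1
G(9) = mex{1,0,0} = 2
G(10) = mex{2,1,1} = 0
G(11) = mex{0,0,0} = 1
G(12) = mex{1,1,1} = 0
G(13) = mex{0,2,2} = 1
G(14) = mex{1,0,0} = 2
G(15) = mex{2,1,1} = 0
G(16) = mex{0,0,0} = 1
G(17) = mex{1,1,1} = 0
G(18) = mex{0,2,2} = 1
G(19) = mex{1,0,0} = 2
G(20) = mex{2,1,1} = 0
G(21) = mex{0,0,0} = 1
G(22) = mex{1,1,1} = 0
G(23) = mex{0,2,2} = 1
P-positions are exactly the n with G(n) = 0.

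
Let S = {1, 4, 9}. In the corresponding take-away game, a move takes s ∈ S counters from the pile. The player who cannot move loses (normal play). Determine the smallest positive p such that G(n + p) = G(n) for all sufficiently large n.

5

n :  0  1  2  3  4  5  6  7  8  9 10 11 12 13 14 15
G :  0  1  0  1  2  0  1  0  1  2  0  1  0  1  2  0
G(n+5) = G(n) holds for n = 0,…,8 (a full window of length max(S) = 9), so the sequence is purely periodic with period 5.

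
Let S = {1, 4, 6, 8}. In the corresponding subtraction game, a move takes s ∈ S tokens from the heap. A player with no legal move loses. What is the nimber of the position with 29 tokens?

0

n :  0  1  2  3  4  5  6  7  8  9 10 11 12 13 14 15 16 17 18 19 20 21 22 23 24 25 26 27 28 29
G :  0  1  0  1  2  0  1  0  1  2  3  2  0  1  0  1  2  0  1  0  1  2  3  2  0  1  0  1  2  0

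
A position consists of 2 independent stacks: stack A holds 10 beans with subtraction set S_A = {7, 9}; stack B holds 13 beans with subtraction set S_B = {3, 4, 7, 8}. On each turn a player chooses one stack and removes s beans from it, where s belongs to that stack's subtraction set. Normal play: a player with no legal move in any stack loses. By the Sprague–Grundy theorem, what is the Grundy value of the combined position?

1

Stack A, S = {7, 9}:
n :  0  1  2  3  4  5  6  7  8  9 10
G :  0  0  0  0  0  0  0  1  1  1  1
G_A(10) = 1.
Stack B, S = {3, 4, 7, 8}:
G(0) = 0
G(1) = mex{} = 0
G(2) = mex{} = 0
G(3) = mex{0} = 1
G(4) = mex{0,0} = 1
G(5) = mex{0,0} = 1
G(6) = mex{1,0} = 2
G(7) = mex{1,1,0} = 2
G(8) = mex{1,1,0,0} = 2
G(9) = mex{2,1,0,0} = 3
G(10) = mex{2,2,1,0} = 3
G(11) = mex{2,2,1,1} = 0
G(12) = mex{3,2,1,1} = 0
G(13) = mex{3,3,2,1} = 0
G_B(13) = 0.
Combined Grundy value = 1 ⊕ 0 = 1.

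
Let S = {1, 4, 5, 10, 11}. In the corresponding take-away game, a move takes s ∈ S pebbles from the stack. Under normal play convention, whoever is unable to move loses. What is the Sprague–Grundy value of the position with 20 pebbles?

G(0) = 0
G(1) = mex{0} = 1
G(2) = mex{1} = 0
G(3) = mex{0} = 1
G(4) = mex{1,0} = 2
G(5) = mex{2,1,0} = 3
G(6) = mex{3,0,1} = 2
G(7) = mex{2,1,0} = 3
G(8) = mex{3,2,1} = 0
G(9) = mex{0,3,2} = 1
G(10) = mex{1,2,3,0} = 4
G(11) = mex{4,3,2,1,0} = 5
G(12) = mex{5,0,3,0,1} = 2
G(13) = mex{2,1,0,1,0} = 3
G(14) = mex{3,4,1,2,1} = 0
G(15) = mex{0,5,4,3,2} = 1
G(16) = mex{1,2,5,2,3} = 0
G(17) = mex{0,3,2,3,2} = 1
G(18) = mex{1,0,3,0,3} = 2
G(19) = mex{2,1,0,1,0} = 3
G(20) = mex{3,0,1,4,1} = 2

2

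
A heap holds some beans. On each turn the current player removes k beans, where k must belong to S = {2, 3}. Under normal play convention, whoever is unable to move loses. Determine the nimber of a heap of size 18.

G(0) = 0
G(1) = mex{} = 0
G(2) = mex{0} = 1
G(3) = mex{0,0} = 1
G(4) = mex{1,0} = 2
G(5) = mex{1,1} = 0
G(6) = mex{2,1} = 0
G(7) = mex{0,2} = 1
G(8) = mex{0,0} = 1
G(9) = mex{1,0} = 2
G(10) = mex{1,1} = 0
G(11) = mex{2,1} = 0
G(12) = mex{0,2} = 1
G(13) = mex{0,0} = 1
G(14) = mex{1,0} = 2
G(15) = mex{1,1} = 0
G(16) = mex{2,1} = 0
G(17) = mex{0,2} = 1
G(18) = mex{0,0} = 1

1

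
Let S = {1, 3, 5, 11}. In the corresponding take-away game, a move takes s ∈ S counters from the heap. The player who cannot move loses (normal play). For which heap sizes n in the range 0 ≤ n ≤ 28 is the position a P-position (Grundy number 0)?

0, 2, 4, 6, 8, 10, 12, 14, 16, 18, 20, 22, 24, 26, 28

G(0) = 0
G(1) = mex{0} = 1
G(2) = mex{1} = 0
G(3) = mex{0,0} = 1
G(4) = mex{1,1} = 0
G(5) = mex{0,0,0} = 1
G(6) = mex{1,1,1} = 0
G(7) = mex{0,0,0} = 1
G(8) = mex{1,1,1} = 0
G(9) = mex{0,0,0} = 1
G(10) = mex{1,1,1} = 0
G(11) = mex{0,0,0,0} = 1
G(12) = mex{1,1,1,1} = 0
G(13) = mex{0,0,0,0} = 1
G(14) = mex{1,1,1,1} = 0
G(15) = mex{0,0,0,0} = 1
G(16) = mex{1,1,1,1} = 0
G(17) = mex{0,0,0,0} = 1
G(18) = mex{1,1,1,1} = 0
G(19) = mex{0,0,0,0} = 1
G(20) = mex{1,1,1,1} = 0
G(21) = mex{0,0,0,0} = 1
G(22) = mex{1,1,1,1} = 0
G(23) = mex{0,0,0,0} = 1
G(24) = mex{1,1,1,1} = 0
G(25) = mex{0,0,0,0} = 1
G(26) = mex{1,1,1,1} = 0
G(27) = mex{0,0,0,0} = 1
G(28) = mex{1,1,1,1} = 0
P-positions are exactly the n with G(n) = 0.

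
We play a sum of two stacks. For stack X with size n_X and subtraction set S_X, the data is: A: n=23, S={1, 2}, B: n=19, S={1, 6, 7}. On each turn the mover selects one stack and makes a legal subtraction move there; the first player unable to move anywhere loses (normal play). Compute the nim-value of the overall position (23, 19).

1

Stack A, S = {1, 2}:
G(0) = 0
G(1) = mex{0} = 1
G(2) = mex{1,0} = 2
G(3) = mex{2,1} = 0
G(4) = mex{0,2} = 1
G(5) = mex{1,0} = 2
G(6) = mex{2,1} = 0
G(7) = mex{0,2} = 1
G(8) = mex{1,0} = 2
G(9) = mex{2,1} = 0
G(10) = mex{0,2} = 1
G(11) = mex{1,0} = 2
G(12) = mex{2,1} = 0
G(13) = mex{0,2} = 1
G(14) = mex{1,0} = 2
G(15) = mex{2,1} = 0
G(16) = mex{0,2} = 1
G(17) = mex{1,0} = 2
G(18) = mex{2,1} = 0
G(19) = mex{0,2} = 1
G(20) = mex{1,0} = 2
G(21) = mex{2,1} = 0
G(22) = mex{0,2} = 1
G(23) = mex{1,0} = 2
G_A(23) = 2.
Stack B, S = {1, 6, 7}:
n :  0  1  2  3  4  5  6  7  8  9 10 11 12 13 14 15 16 17 18 19
G :  0  1  0  1  0  1  2  3  2  3  2  3  0  1  0  1  0  1  2  3
G_B(19) = 3.
Combined Grundy value = 2 ⊕ 3 = 1.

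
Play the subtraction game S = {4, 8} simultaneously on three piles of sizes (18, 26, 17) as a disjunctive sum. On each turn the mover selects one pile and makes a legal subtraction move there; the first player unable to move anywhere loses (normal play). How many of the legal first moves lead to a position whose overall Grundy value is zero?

All piles use S = {4, 8}:
n :  0  1  2  3  4  5  6  7  8  9 10 11 12 13 14 15 16 17 18 19 20 21 22 23 24 25 26
G :  0  0  0  0  1  1  1  1  2  2  2  2  0  0  0  0  1  1  1  1  2  2  2  2  0  0  0
Pile A: G(18) = 1.
Pile B: G(26) = 0.
Pile C: G(17) = 1.
Combined Grundy value = 1 ⊕ 0 ⊕ 1 = 0.
A winning move leaves total XOR = 0, i.e. changes one component's Grundy value g to g ⊕ X where X is the current total.
Pile A: target g' = 1⊕0 = 1, but every legal move changes the Grundy value (mex property), so 0 moves.
Pile B: target g' = 0⊕0 = 0, but every legal move changes the Grundy value (mex property), so 0 moves.
Pile C: target g' = 1⊕0 = 1, but every legal move changes the Grundy value (mex property), so 0 moves.

0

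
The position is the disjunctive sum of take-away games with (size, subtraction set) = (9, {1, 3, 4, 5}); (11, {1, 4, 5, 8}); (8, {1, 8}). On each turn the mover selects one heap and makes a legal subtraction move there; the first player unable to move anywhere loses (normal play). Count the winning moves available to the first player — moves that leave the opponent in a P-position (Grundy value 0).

4

Heap A, S = {1, 3, 4, 5}:
G(0) = 0
G(1) = mex{0} = 1
G(2) = mex{1} = 0
G(3) = mex{0,0} = 1
G(4) = mex{1,1,0} = 2
G(5) = mex{2,0,1,0} = 3
G(6) = mex{3,1,0,1} = 2
G(7) = mex{2,2,1,0} = 3
G(8) = mex{3,3,2,1} = 0
G(9) = mex{0,2,3,2} = 1
G_A(9) = 1.
Heap B, S = {1, 4, 5, 8}:
n :  0  1  2  3  4  5  6  7  8  9 10 11
G :  0  1  0  1  2  3  2  3  4  0  1  0
G_B(11) = 0.
Heap C, S = {1, 8}:
n : 0 1 2 3 4 5 6 7 8
G : 0 1 0 1 0 1 0 1 2
G_C(8) = 2.
Combined Grundy value = 1 ⊕ 0 ⊕ 2 = 3.
A winning move leaves total XOR = 0, i.e. changes one component's Grundy value g to g ⊕ X where X is the current total.
Heap A: need g' = 1⊕3 = 2. Options: 9−1→G=0, 9−3→G=2, 9−4→G=3, 9−5→G=2. Hits: 2.
Heap B: need g' = 0⊕3 = 3. Options: 11−1→G=1, 11−4→G=3, 11−5→G=2, 11−8→G=1. Hits: 1.
Heap C: need g' = 2⊕3 = 1. Options: 8−1→G=1, 8−8→G=0. Hits: 1.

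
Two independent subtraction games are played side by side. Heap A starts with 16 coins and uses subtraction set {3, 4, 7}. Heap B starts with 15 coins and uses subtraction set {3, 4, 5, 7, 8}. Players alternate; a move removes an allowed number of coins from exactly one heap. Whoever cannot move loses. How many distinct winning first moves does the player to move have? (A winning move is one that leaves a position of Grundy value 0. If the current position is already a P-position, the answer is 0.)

Heap A, S = {3, 4, 7}:
n :  0  1  2  3  4  5  6  7  8  9 10 11 12 13 14 15 16
G :  0  0  0  1  1  1  2  2  2  3  0  0  0  1  1  1  2
G_A(16) = 2.
Heap B, S = {3, 4, 5, 7, 8}:
G(0) = 0
G(1) = mex{} = 0
G(2) = mex{} = 0
G(3) = mex{0} = 1
G(4) = mex{0,0} = 1
G(5) = mex{0,0,0} = 1
G(6) = mex{1,0,0} = 2
G(7) = mex{1,1,0,0} = 2
G(8) = mex{1,1,1,0,0} = 2
G(9) = mex{2,1,1,0,0} = 3
G(10) = mex{2,2,1,1,0} = 3
G(11) = mex{2,2,2,1,1} = 0
G(12) = mex{3,2,2,1,1} = 0
G(13) = mex{3,3,2,2,1} = 0
G(14) = mex{0,3,3,2,2} = 1
G(15) = mex{0,0,3,2,2} = 1
G_B(15) = 1.
Combined Grundy value = 2 ⊕ 1 = 3.
A winning move leaves total XOR = 0, i.e. changes one component's Grundy value g to g ⊕ X where X is the current total.
Heap A: need g' = 2⊕3 = 1. Options: 16−3→G=1, 16−4→G=0, 16−7→G=3. Hits: 1.
Heap B: need g' = 1⊕3 = 2. Options: 15−3→G=0, 15−4→G=0, 15−5→G=3, 15−7→G=2, 15−8→G=2. Hits: 2.

3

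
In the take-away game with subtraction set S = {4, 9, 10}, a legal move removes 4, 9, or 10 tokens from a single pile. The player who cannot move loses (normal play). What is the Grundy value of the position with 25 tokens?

G(0) = 0
G(1) = mex{} = 0
G(2) = mex{} = 0
G(3) = mex{} = 0
G(4) = mex{0} = 1
G(5) = mex{0} = 1
G(6) = mex{0} = 1
G(7) = mex{0} = 1
G(8) = mex{1} = 0
G(9) = mex{1,0} = 2
G(10) = mex{1,0,0} = 2
G(11) = mex{1,0,0} = 2
G(12) = mex{0,0,0} = 1
G(13) = mex{2,1,0} = 3
G(14) = mex{2,1,1} = 0
G(15) = mex{2,1,1} = 0
G(16) = mex{1,1,1} = 0
G(17) = mex{3,0,1} = 2
G(18) = mex{0,2,0} = 1
G(19) = mex{0,2,2} = 1
G(20) = mex{0,2,2} = 1
G(21) = mex{2,1,2} = 0
G(22) = mex{1,3,1} = 0
G(23) = mex{1,0,3} = 2
G(24) = mex{1,0,0} = 2
G(25) = mex{0,0,0} = 1

1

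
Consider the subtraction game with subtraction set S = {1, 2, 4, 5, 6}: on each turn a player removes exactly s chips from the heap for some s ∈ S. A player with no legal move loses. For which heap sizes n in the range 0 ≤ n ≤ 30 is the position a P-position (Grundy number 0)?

0, 3, 10, 13, 20, 23, 30

n :  0  1  2  3  4  5  6  7  8  9 10 11 12 13 14 15 16 17 18 19 20 21 22 23 24 25 26 27 28 29 30
G :  0  1  2  0  1  2  3  4  5  3  0  1  2  0  1  2  3  4  5  3  0  1  2  0  1  2  3  4  5  3  0
P-positions are exactly the n with G(n) = 0.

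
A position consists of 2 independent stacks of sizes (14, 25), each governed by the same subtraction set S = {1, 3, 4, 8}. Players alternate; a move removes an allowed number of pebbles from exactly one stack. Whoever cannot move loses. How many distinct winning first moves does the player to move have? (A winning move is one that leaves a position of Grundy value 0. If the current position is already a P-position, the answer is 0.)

All stacks use S = {1, 3, 4, 8}:
G(0) = 0
G(1) = mex{0} = 1
G(2) = mex{1} = 0
G(3) = mex{0,0} = 1
G(4) = mex{1,1,0} = 2
G(5) = mex{2,0,1} = 3
G(6) = mex{3,1,0} = 2
G(7) = mex{2,2,1} = 0
G(8) = mex{0,3,2,0} = 1
G(9) = mex{1,2,3,1} = 0
G(10) = mex{0,0,2,0} = 1
G(11) = mex{1,1,0,1} = 2
G(12) = mex{2,0,1,2} = 3
G(13) = mex{3,1,0,3} = 2
G(14) = mex{2,2,1,2} = 0
G(15) = mex{0,3,2,0} = 1
G(16) = mex{1,2,3,1} = 0
G(17) = mex{0,0,2,0} = 1
G(18) = mex{1,1,0,1} = 2
G(19) = mex{2,0,1,2} = 3
G(20) = mex{3,1,0,3} = 2
G(21) = mex{2,2,1,2} = 0
G(22) = mex{0,3,2,0} = 1
G(23) = mex{1,2,3,1} = 0
G(24) = mex{0,0,2,0} = 1
G(25) = mex{1,1,0,1} = 2
Stack A: G(14) = 0.
Stack B: G(25) = 2.
Combined Grundy value = 0 ⊕ 2 = 2.
A winning move leaves total XOR = 0, i.e. changes one component's Grundy value g to g ⊕ X where X is the current total.
Stack A: need g' = 0⊕2 = 2. Options: 14−1→G=2, 14−3→G=2, 14−4→G=1, 14−8→G=2. Hits: 3.
Stack B: need g' = 2⊕2 = 0. Options: 25−1→G=1, 25−3→G=1, 25−4→G=0, 25−8→G=1. Hits: 1.

4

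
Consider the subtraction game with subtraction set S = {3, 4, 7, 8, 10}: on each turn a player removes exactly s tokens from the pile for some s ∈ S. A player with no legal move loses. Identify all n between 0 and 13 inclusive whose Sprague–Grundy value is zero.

G(0) = 0
G(1) = mex{} = 0
G(2) = mex{} = 0
G(3) = mex{0} = 1
G(4) = mex{0,0} = 1
G(5) = mex{0,0} = 1
G(6) = mex{1,0} = 2
G(7) = mex{1,1,0} = 2
G(8) = mex{1,1,0,0} = 2
G(9) = mex{2,1,0,0} = 3
G(10) = mex{2,2,1,0,0} = 3
G(11) = mex{2,2,1,1,0} = 3
G(12) = mex{3,2,1,1,0} = 4
G(13) = mex{3,3,2,1,1} = 0
P-positions are exactly the n with G(n) = 0.

0, 1, 2, 13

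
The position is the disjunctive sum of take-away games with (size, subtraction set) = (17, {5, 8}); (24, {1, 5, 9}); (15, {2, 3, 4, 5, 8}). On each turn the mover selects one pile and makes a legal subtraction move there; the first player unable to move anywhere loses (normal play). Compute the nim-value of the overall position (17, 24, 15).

1

Pile A, S = {5, 8}:
n :  0  1  2  3  4  5  6  7  8  9 10 11 12 13 14 15 16 17
G :  0  0  0  0  0  1  1  1  1  1  2  2  2  0  0  0  0  0
G_A(17) = 0.
Pile B, S = {1, 5, 9}:
G(0) = 0
G(1) = mex{0} = 1
G(2) = mex{1} = 0
G(3) = mex{0} = 1
G(4) = mex{1} = 0
G(5) = mex{0,0} = 1
G(6) = mex{1,1} = 0
G(7) = mex{0,0} = 1
G(8) = mex{1,1} = 0
G(9) = mex{0,0,0} = 1
G(10) = mex{1,1,1} = 0
G(11) = mex{0,0,0} = 1
G(12) = mex{1,1,1} = 0
G(13) = mex{0,0,0} = 1
G(14) = mex{1,1,1} = 0
G(15) = mex{0,0,0} = 1
G(16) = mex{1,1,1} = 0
G(17) = mex{0,0,0} = 1
G(18) = mex{1,1,1} = 0
G(19) = mex{0,0,0} = 1
G(20) = mex{1,1,1} = 0
G(21) = mex{0,0,0} = 1
G(22) = mex{1,1,1} = 0
G(23) = mex{0,0,0} = 1
G(24) = mex{1,1,1} = 0
G_B(24) = 0.
Pile C, S = {2, 3, 4, 5, 8}:
G(0) = 0
G(1) = mex{} = 0
G(2) = mex{0} = 1
G(3) = mex{0,0} = 1
G(4) = mex{1,0,0} = 2
G(5) = mex{1,1,0,0} = 2
G(6) = mex{2,1,1,0} = 3
G(7) = mex{2,2,1,1} = 0
G(8) = mex{3,2,2,1,0} = 4
G(9) = mex{0,3,2,2,0} = 1
G(10) = mex{4,0,3,2,1} = 5
G(11) = mex{1,4,0,3,1} = 2
G(12) = mex{5,1,4,0,2} = 3
G(13) = mex{2,5,1,4,2} = 0
G(14) = mex{3,2,5,1,3} = 0
G(15) = mex{0,3,2,5,0} = 1
G_C(15) = 1.
Combined Grundy value = 0 ⊕ 0 ⊕ 1 = 1.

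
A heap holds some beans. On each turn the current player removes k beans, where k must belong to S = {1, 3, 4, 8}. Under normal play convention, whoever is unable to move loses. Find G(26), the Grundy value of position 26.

3

G(0) = 0
G(1) = mex{0} = 1
G(2) = mex{1} = 0
G(3) = mex{0,0} = 1
G(4) = mex{1,1,0} = 2
G(5) = mex{2,0,1} = 3
G(6) = mex{3,1,0} = 2
G(7) = mex{2,2,1} = 0
G(8) = mex{0,3,2,0} = 1
G(9) = mex{1,2,3,1} = 0
G(10) = mex{0,0,2,0} = 1
G(11) = mex{1,1,0,1} = 2
G(12) = mex{2,0,1,2} = 3
G(13) = mex{3,1,0,3} = 2
G(14) = mex{2,2,1,2} = 0
G(15) = mex{0,3,2,0} = 1
G(16) = mex{1,2,3,1} = 0
G(17) = mex{0,0,2,0} = 1
G(18) = mex{1,1,0,1} = 2
G(19) = mex{2,0,1,2} = 3
G(20) = mex{3,1,0,3} = 2
G(21) = mex{2,2,1,2} = 0
G(22) = mex{0,3,2,0} = 1
G(23) = mex{1,2,3,1} = 0
G(24) = mex{0,0,2,0} = 1
G(25) = mex{1,1,0,1} = 2
G(26) = mex{2,0,1,2} = 3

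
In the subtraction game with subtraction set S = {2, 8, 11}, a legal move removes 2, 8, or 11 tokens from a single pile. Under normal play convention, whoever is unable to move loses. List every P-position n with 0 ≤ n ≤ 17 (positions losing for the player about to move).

n :  0  1  2  3  4  5  6  7  8  9 10 11 12 13 14 15 16 17
G :  0  0  1  1  0  0  1  1  2  2  0  3  1  2  0  3  1  0
P-positions are exactly the n with G(n) = 0.

0, 1, 4, 5, 10, 14, 17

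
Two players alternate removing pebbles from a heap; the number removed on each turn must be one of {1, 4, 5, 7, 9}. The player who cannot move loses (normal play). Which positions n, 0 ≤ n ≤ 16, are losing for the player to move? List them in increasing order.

n :  0  1  2  3  4  5  6  7  8  9 10 11 12 13 14 15 16
G :  0  1  0  1  2  3  2  3  0  1  0  1  2  3  2  3  0
P-positions are exactly the n with G(n) = 0.

0, 2, 8, 10, 16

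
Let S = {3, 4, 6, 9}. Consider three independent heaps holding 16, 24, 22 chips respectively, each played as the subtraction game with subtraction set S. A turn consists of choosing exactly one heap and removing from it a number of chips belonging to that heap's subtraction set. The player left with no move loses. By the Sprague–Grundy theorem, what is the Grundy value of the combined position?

All heaps use S = {3, 4, 6, 9}:
G(0) = 0
G(1) = mex{} = 0
G(2) = mex{} = 0
G(3) = mex{0} = 1
G(4) = mex{0,0} = 1
G(5) = mex{0,0} = 1
G(6) = mex{1,0,0} = 2
G(7) = mex{1,1,0} = 2
G(8) = mex{1,1,0} = 2
G(9) = mex{2,1,1,0} = 3
G(10) = mex{2,2,1,0} = 3
G(11) = mex{2,2,1,0} = 3
G(12) = mex{3,2,2,1} = 0
G(13) = mex{3,3,2,1} = 0
G(14) = mex{3,3,2,1} = 0
G(15) = mex{0,3,3,2} = 1
G(16) = mex{0,0,3,2} = 1
G(17) = mex{0,0,3,2} = 1
G(18) = mex{1,0,0,3} = 2
G(19) = mex{1,1,0,3} = 2
G(20) = mex{1,1,0,3} = 2
G(21) = mex{2,1,1,0} = 3
G(22) = mex{2,2,1,0} = 3
G(23) = mex{2,2,1,0} = 3
G(24) = mex{3,2,2,1} = 0
Heap A: G(16) = 1.
Heap B: G(24) = 0.
Heap C: G(22) = 3.
Combined Grundy value = 1 ⊕ 0 ⊕ 3 = 2.

2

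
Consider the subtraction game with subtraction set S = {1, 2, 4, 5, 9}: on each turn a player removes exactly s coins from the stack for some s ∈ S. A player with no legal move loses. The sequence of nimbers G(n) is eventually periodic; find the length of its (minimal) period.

n :  0  1  2  3  4  5  6  7  8  9 10 11 12 13 14 15 16 17 18 19 20 21 22 23 24 25 26 27
G :  0  1  2  0  1  2  0  1  2  3  4  5  3  0  1  2  0  1  2  0  1  2  3  4  5  3  0  1
G(n+13) = G(n) holds for n = 0,…,8 (a full window of length max(S) = 9), so the sequence is purely periodic with period 13.

13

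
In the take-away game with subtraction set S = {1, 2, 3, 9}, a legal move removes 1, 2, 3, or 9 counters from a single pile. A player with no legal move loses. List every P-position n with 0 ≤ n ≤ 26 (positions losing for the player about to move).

0, 4, 8, 12, 16, 20, 24

n :  0  1  2  3  4  5  6  7  8  9 10 11 12 13 14 15 16 17 18 19 20 21 22 23 24 25 26
G :  0  1  2  3  0  1  2  3  0  1  2  3  0  1  2  3  0  1  2  3  0  1  2  3  0  1  2
P-positions are exactly the n with G(n) = 0.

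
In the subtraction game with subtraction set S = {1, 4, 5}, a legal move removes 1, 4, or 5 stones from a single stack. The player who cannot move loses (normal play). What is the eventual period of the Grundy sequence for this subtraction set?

n :  0  1  2  3  4  5  6  7  8  9 10 11 12 13 14 15 16 17
G :  0  1  0  1  2  3  2  3  0  1  0  1  2  3  2  3  0  1
G(n+8) = G(n) holds for n = 0,…,4 (a full window of length max(S) = 5), so the sequence is purely periodic with period 8.

8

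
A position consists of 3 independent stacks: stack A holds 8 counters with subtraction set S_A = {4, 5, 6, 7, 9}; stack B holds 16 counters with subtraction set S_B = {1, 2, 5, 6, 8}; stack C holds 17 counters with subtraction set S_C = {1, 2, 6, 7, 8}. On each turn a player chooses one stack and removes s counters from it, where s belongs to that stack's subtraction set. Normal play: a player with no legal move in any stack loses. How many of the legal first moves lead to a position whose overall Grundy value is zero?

Stack A, S = {4, 5, 6, 7, 9}:
G(0) = 0
G(1) = mex{} = 0
G(2) = mex{} = 0
G(3) = mex{} = 0
G(4) = mex{0} = 1
G(5) = mex{0,0} = 1
G(6) = mex{0,0,0} = 1
G(7) = mex{0,0,0,0} = 1
G(8) = mex{1,0,0,0} = 2
G_A(8) = 2.
Stack B, S = {1, 2, 5, 6, 8}:
n :  0  1  2  3  4  5  6  7  8  9 10 11 12 13 14 15 16
G :  0  1  2  0  1  2  3  0  1  2  0  1  2  3  0  1  2
G_B(16) = 2.
Stack C, S = {1, 2, 6, 7, 8}:
n :  0  1  2  3  4  5  6  7  8  9 10 11 12 13 14 15 16 17
G :  0  1  2  0  1  2  3  4  5  3  4  5  0  1  2  0  1  2
G_C(17) = 2.
Combined Grundy value = 2 ⊕ 2 ⊕ 2 = 2.
A winning move leaves total XOR = 0, i.e. changes one component's Grundy value g to g ⊕ X where X is the current total.
Stack A: need g' = 2⊕2 = 0. Options: 8−4→G=1, 8−5→G=0, 8−6→G=0, 8−7→G=0. Hits: 3.
Stack B: need g' = 2⊕2 = 0. Options: 16−1→G=1, 16−2→G=0, 16−5→G=1, 16−6→G=0, 16−8→G=1. Hits: 2.
Stack C: need g' = 2⊕2 = 0. Options: 17−1→G=1, 17−2→G=0, 17−6→G=5, 17−7→G=4, 17−8→G=3. Hits: 1.

6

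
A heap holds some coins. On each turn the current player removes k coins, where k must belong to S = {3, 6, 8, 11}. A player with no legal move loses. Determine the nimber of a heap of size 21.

G(0) = 0
G(1) = mex{} = 0
G(2) = mex{} = 0
G(3) = mex{0} = 1
G(4) = mex{0} = 1
G(5) = mex{0} = 1
G(6) = mex{1,0} = 2
G(7) = mex{1,0} = 2
G(8) = mex{1,0,0} = 2
G(9) = mex{2,1,0} = 3
G(10) = mex{2,1,0} = 3
G(11) = mex{2,1,1,0} = 3
G(12) = mex{3,2,1,0} = 4
G(13) = mex{3,2,1,0} = 4
G(14) = mex{3,2,2,1} = 0
G(15) = mex{4,3,2,1} = 0
G(16) = mex{4,3,2,1} = 0
G(17) = mex{0,3,3,2} = 1
G(18) = mex{0,4,3,2} = 1
G(19) = mex{0,4,3,2} = 1
G(20) = mex{1,0,4,3} = 2
G(21) = mex{1,0,4,3} = 2

2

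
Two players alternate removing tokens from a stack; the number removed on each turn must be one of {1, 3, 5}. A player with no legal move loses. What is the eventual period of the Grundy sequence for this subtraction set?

2

G(0) = 0
G(1) = mex{0} = 1
G(2) = mex{1} = 0
G(3) = mex{0,0} = 1
G(4) = mex{1,1} = 0
G(5) = mex{0,0,0} = 1
G(6) = mex{1,1,1} = 0
G(7) = mex{0,0,0} = 1
G(8) = mex{1,1,1} = 0
G(9) = mex{0,0,0} = 1
G(10) = mex{1,1,1} = 0
G(11) = mex{0,0,0} = 1
G(12) = mex{1,1,1} = 0
G(13) = mex{0,0,0} = 1
G(14) = mex{1,1,1} = 0
G(n+2) = G(n) holds for n = 0,…,4 (a full window of length max(S) = 5), so the sequence is purely periodic with period 2.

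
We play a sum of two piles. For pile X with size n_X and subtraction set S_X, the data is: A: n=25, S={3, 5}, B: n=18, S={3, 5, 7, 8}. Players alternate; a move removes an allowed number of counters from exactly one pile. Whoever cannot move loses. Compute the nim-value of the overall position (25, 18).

Pile A, S = {3, 5}:
n :  0  1  2  3  4  5  6  7  8  9 10 11 12 13 14 15 16 17 18 19 20 21 22 23 24 25
G :  0  0  0  1  1  1  2  2  0  0  0  1  1  1  2  2  0  0  0  1  1  1  2  2  0  0
G_A(25) = 0.
Pile B, S = {3, 5, 7, 8}:
n :  0  1  2  3  4  5  6  7  8  9 10 11 12 13 14 15 16 17 18
G :  0  0  0  1  1  1  2  2  2  3  3  0  0  0  1  1  1  2  2
G_B(18) = 2.
Combined Grundy value = 0 ⊕ 2 = 2.

2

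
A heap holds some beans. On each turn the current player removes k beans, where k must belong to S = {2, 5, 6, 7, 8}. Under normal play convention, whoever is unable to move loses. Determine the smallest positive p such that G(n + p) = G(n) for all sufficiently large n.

G(0) = 0
G(1) = mex{} = 0
G(2) = mex{0} = 1
G(3) = mex{0} = 1
G(4) = mex{1} = 0
G(5) = mex{1,0} = 2
G(6) = mex{0,0,0} = 1
G(7) = mex{2,1,0,0} = 3
G(8) = mex{1,1,1,0,0} = 2
G(9) = mex{3,0,1,1,0} = 2
G(10) = mex{2,2,0,1,1} = 3
G(11) = mex{2,1,2,0,1} = 3
G(12) = mex{3,3,1,2,0} = 4
G(13) = mex{3,2,3,1,2} = 0
G(14) = mex{4,2,2,3,1} = 0
G(15) = mex{0,3,2,2,3} = 1
G(16) = mex{0,3,3,2,2} = 1
G(17) = mex{1,4,3,3,2} = 0
G(18) = mex{1,0,4,3,3} = 2
G(19) = mex{0,0,0,4,3} = 1
G(20) = mex{2,1,0,0,4} = 3
G(21) = mex{1,1,1,0,0} = 2
G(22) = mex{3,0,1,1,0} = 2
G(23) = mex{2,2,0,1,1} = 3
G(24) = mex{2,1,2,0,1} = 3
G(25) = mex{3,3,1,2,0} = 4
G(26) = mex{3,2,3,1,2} = 0
G(27) = mex{4,2,2,3,1} = 0
G(n+13) = G(n) holds for n = 0,…,7 (a full window of length max(S) = 8), so the sequence is purely periodic with period 13.

13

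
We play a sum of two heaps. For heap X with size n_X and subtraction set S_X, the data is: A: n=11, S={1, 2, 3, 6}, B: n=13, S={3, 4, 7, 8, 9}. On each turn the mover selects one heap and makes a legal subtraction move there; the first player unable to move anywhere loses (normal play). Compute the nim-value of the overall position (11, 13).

Heap A, S = {1, 2, 3, 6}:
n :  0  1  2  3  4  5  6  7  8  9 10 11
G :  0  1  2  3  0  1  2  3  0  1  2  3
G_A(11) = 3.
Heap B, S = {3, 4, 7, 8, 9}:
n :  0  1  2  3  4  5  6  7  8  9 10 11 12 13
G :  0  0  0  1  1  1  2  2  2  3  3  3  0  0
G_B(13) = 0.
Combined Grundy value = 3 ⊕ 0 = 3.

3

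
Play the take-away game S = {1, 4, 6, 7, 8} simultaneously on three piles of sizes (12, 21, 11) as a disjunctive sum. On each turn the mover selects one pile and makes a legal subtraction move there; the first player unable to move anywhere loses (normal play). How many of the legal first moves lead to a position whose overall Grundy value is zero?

All piles use S = {1, 4, 6, 7, 8}:
G(0) = 0
G(1) = mex{0} = 1
G(2) = mex{1} = 0
G(3) = mex{0} = 1
G(4) = mex{1,0} = 2
G(5) = mex{2,1} = 0
G(6) = mex{0,0,0} = 1
G(7) = mex{1,1,1,0} = 2
G(8) = mex{2,2,0,1,0} = 3
G(9) = mex{3,0,1,0,1} = 2
G(10) = mex{2,1,2,1,0} = 3
G(11) = mex{3,2,0,2,1} = 4
G(12) = mex{4,3,1,0,2} = 5
G(13) = mex{5,2,2,1,0} = 3
G(14) = mex{3,3,3,2,1} = 0
G(15) = mex{0,4,2,3,2} = 1
G(16) = mex{1,5,3,2,3} = 0
G(17) = mex{0,3,4,3,2} = 1
G(18) = mex{1,0,5,4,3} = 2
G(19) = mex{2,1,3,5,4} = 0
G(20) = mex{0,0,0,3,5} = 1
G(21) = mex{1,1,1,0,3} = 2
Pile A: G(12) = 5.
Pile B: G(21) = 2.
Pile C: G(11) = 4.
Combined Grundy value = 5 ⊕ 2 ⊕ 4 = 3.
A winning move leaves total XOR = 0, i.e. changes one component's Grundy value g to g ⊕ X where X is the current total.
Pile A: need g' = 5⊕3 = 6. Options: 12−1→G=4, 12−4→G=3, 12−6→G=1, 12−7→G=0, 12−8→G=2. Hits: 0.
Pile B: need g' = 2⊕3 = 1. Options: 21−1→G=1, 21−4→G=1, 21−6→G=1, 21−7→G=0, 21−8→G=3. Hits: 3.
Pile C: need g' = 4⊕3 = 7. Options: 11−1→G=3, 11−4→G=2, 11−6→G=0, 11−7→G=2, 11−8→G=1. Hits: 0.

3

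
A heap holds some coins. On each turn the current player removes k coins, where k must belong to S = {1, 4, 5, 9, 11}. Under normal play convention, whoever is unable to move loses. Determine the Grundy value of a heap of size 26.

0

n :  0  1  2  3  4  5  6  7  8  9 10 11 12 13 14 15 16 17 18 19 20 21 22 23 24 25 26
G :  0  1  0  1  2  3  2  3  0  1  0  1  2  3  2  3  0  1  0  1  2  3  2  3  0  1  0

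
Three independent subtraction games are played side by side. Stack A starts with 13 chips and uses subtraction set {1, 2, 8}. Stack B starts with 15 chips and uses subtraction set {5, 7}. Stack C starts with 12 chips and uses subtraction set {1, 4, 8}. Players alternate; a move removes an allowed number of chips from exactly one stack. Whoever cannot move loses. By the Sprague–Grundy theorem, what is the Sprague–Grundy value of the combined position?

1

Stack A, S = {1, 2, 8}:
G(0) = 0
G(1) = mex{0} = 1
G(2) = mex{1,0} = 2
G(3) = mex{2,1} = 0
G(4) = mex{0,2} = 1
G(5) = mex{1,0} = 2
G(6) = mex{2,1} = 0
G(7) = mex{0,2} = 1
G(8) = mex{1,0,0} = 2
G(9) = mex{2,1,1} = 0
G(10) = mex{0,2,2} = 1
G(11) = mex{1,0,0} = 2
G(12) = mex{2,1,1} = 0
G(13) = mex{0,2,2} = 1
G_A(13) = 1.
Stack B, S = {5, 7}:
n :  0  1  2  3  4  5  6  7  8  9 10 11 12 13 14 15
G :  0  0  0  0  0  1  1  1  1  1  2  2  0  0  0  0
G_B(15) = 0.
Stack C, S = {1, 4, 8}:
G(0) = 0
G(1) = mex{0} = 1
G(2) = mex{1} = 0
G(3) = mex{0} = 1
G(4) = mex{1,0} = 2
G(5) = mex{2,1} = 0
G(6) = mex{0,0} = 1
G(7) = mex{1,1} = 0
G(8) = mex{0,2,0} = 1
G(9) = mex{1,0,1} = 2
G(10) = mex{2,1,0} = 3
G(11) = mex{3,0,1} = 2
G(12) = mex{2,1,2} = 0
G_C(12) = 0.
Combined Grundy value = 1 ⊕ 0 ⊕ 0 = 1.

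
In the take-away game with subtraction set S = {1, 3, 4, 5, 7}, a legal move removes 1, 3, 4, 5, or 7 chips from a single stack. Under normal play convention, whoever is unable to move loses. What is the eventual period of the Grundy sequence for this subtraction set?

n :  0  1  2  3  4  5  6  7  8  9 10 11 12 13 14 15 16 17
G :  0  1  0  1  2  3  2  3  0  1  0  1  2  3  2  3  0  1
G(n+8) = G(n) holds for n = 0,…,6 (a full window of length max(S) = 7), so the sequence is purely periodic with period 8.

8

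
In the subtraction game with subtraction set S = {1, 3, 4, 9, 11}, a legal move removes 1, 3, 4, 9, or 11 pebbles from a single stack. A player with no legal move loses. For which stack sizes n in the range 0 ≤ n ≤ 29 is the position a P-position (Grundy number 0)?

G(0) = 0
G(1) = mex{0} = 1
G(2) = mex{1} = 0
G(3) = mex{0,0} = 1
G(4) = mex{1,1,0} = 2
G(5) = mex{2,0,1} = 3
G(6) = mex{3,1,0} = 2
G(7) = mex{2,2,1} = 0
G(8) = mex{0,3,2} = 1
G(9) = mex{1,2,3,0} = 4
G(10) = mex{4,0,2,1} = 3
G(11) = mex{3,1,0,0,0} = 2
G(12) = mex{2,4,1,1,1} = 0
G(13) = mex{0,3,4,2,0} = 1
G(14) = mex{1,2,3,3,1} = 0
G(15) = mex{0,0,2,2,2} = 1
G(16) = mex{1,1,0,0,3} = 2
G(17) = mex{2,0,1,1,2} = 3
G(18) = mex{3,1,0,4,0} = 2
G(19) = mex{2,2,1,3,1} = 0
G(20) = mex{0,3,2,2,4} = 1
G(21) = mex{1,2,3,0,3} = 4
G(22) = mex{4,0,2,1,2} = 3
G(23) = mex{3,1,0,0,0} = 2
G(24) = mex{2,4,1,1,1} = 0
G(25) = mex{0,3,4,2,0} = 1
G(26) = mex{1,2,3,3,1} = 0
G(27) = mex{0,0,2,2,2} = 1
G(28) = mex{1,1,0,0,3} = 2
G(29) = mex{2,0,1,1,2} = 3
P-positions are exactly the n with G(n) = 0.

0, 2, 7, 12, 14, 19, 24, 26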